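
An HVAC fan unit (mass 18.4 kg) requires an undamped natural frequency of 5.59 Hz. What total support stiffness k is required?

ω_n = 2πf_n = 2π × 5.59 = 35.12 rad/s.
k = m·ω_n² = 18.4 × 35.12² = 18.4 × 1234 = 22700 N/m.

22700 N/m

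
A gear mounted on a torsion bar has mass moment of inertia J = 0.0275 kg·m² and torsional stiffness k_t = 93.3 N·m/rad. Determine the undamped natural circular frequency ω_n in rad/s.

ω_n = √(k_t/J) = √(93.3/0.0275) = √3393 = 58.25 rad/s.

58.2 rad/s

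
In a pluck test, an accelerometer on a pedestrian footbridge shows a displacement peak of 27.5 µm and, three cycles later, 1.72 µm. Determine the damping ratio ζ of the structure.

0.145

Logarithmic decrement δ = (1/n)·ln(x₀/x_n) = (1/3)·ln(27.5/1.72) = (1/3)·ln(15.99) = 0.9240.
ζ = δ/√(4π² + δ²) = 0.9240/√(39.48 + 0.854) = 0.9240/6.351 = 0.1455.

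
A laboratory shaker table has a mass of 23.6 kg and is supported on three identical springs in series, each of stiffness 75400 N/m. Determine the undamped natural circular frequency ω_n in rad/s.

Series springs: 1/k_eq = 3/75400, so k_eq = 75400/3 = 25130 N/m.
ω_n = √(k_eq/m) = √(25130/23.6) = √1065 = 32.63 rad/s.

32.6 rad/s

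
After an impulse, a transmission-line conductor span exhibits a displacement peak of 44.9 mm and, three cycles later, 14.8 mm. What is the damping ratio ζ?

0.0588

Logarithmic decrement δ = (1/n)·ln(x₀/x_n) = (1/3)·ln(44.9/14.8) = (1/3)·ln(3.034) = 0.3699.
ζ = δ/√(4π² + δ²) = 0.3699/√(39.48 + 0.137) = 0.3699/6.294 = 0.05878.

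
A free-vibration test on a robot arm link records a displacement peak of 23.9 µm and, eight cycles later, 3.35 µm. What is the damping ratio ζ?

0.0391

Logarithmic decrement δ = (1/n)·ln(x₀/x_n) = (1/8)·ln(23.9/3.35) = (1/8)·ln(7.134) = 0.2456.
ζ = δ/√(4π² + δ²) = 0.2456/√(39.48 + 0.0603) = 0.2456/6.288 = 0.03906.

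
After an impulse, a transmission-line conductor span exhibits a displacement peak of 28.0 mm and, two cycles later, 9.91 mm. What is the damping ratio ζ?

Logarithmic decrement δ = (1/n)·ln(x₀/x_n) = (1/2)·ln(28.0/9.91) = (1/2)·ln(2.825) = 0.5193.
ζ = δ/√(4π² + δ²) = 0.5193/√(39.48 + 0.270) = 0.5193/6.305 = 0.08237.

0.0824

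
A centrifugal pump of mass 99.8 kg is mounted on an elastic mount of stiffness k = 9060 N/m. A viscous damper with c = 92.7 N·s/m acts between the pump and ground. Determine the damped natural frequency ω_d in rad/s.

ω_n = √(k/m) = √(9060/99.8) = 9.528 rad/s.
Critical damping c_c = 2√(k·m) = 2√(9060 × 99.8) = 1902 N·s/m, so ζ = c/c_c = 92.7/1902 = 0.04874.
ω_d = ω_n√(1 − ζ²) = 9.528 × √(1 − 0.00238) = 9.517 rad/s.

9.52 rad/s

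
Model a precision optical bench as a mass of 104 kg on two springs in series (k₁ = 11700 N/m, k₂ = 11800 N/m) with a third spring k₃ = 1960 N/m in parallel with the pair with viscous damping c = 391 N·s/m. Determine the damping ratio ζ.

0.217

Series pair: k_s = k₁k₂/(k₁+k₂) = (11700)(11800)/(11700 + 11800) = 5875 N/m. In parallel with k₃: k_eq = 5875 + 1960 = 7835 N/m.
ω_n = √(k_eq/m) = √(7835/104) = 8.680 rad/s.
Critical damping c_c = 2√(k_eq·m) = 2√(7835 × 104) = 1805 N·s/m, so ζ = c/c_c = 391/1805 = 0.2166.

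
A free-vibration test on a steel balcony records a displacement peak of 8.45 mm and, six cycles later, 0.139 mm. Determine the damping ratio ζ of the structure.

0.108

Logarithmic decrement δ = (1/n)·ln(x₀/x_n) = (1/6)·ln(8.45/0.139) = (1/6)·ln(60.79) = 0.6846.
ζ = δ/√(4π² + δ²) = 0.6846/√(39.48 + 0.469) = 0.6846/6.320 = 0.1083.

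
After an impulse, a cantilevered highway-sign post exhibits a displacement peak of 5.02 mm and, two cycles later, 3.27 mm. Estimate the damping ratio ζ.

0.0341

Logarithmic decrement δ = (1/n)·ln(x₀/x_n) = (1/2)·ln(5.02/3.27) = (1/2)·ln(1.535) = 0.2143.
ζ = δ/√(4π² + δ²) = 0.2143/√(39.48 + 0.0459) = 0.2143/6.287 = 0.03409.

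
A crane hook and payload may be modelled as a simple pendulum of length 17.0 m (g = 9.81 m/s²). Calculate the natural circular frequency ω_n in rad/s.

For a simple pendulum ω_n = √(g/L) = √(9.81/17.0) = √0.5771 = 0.7596 rad/s.

0.760 rad/s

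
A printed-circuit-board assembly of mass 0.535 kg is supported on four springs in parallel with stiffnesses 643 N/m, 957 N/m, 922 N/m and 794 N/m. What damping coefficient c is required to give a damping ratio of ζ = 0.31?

26.1 N·s/m

Parallel springs add: k_eq = 643 + 957 + 922 + 794 = 3316 N/m.
c_c = 2√(k_eq·m) = 2√(3316 × 0.535) = 84.24 N·s/m.
c = ζ·c_c = 0.31 × 84.24 = 26.11 N·s/m.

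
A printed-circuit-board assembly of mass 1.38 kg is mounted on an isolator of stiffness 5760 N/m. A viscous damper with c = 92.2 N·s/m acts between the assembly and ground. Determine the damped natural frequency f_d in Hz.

8.80 Hz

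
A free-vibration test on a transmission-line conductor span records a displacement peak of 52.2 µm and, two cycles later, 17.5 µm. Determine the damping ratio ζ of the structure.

0.0866

Logarithmic decrement δ = (1/n)·ln(x₀/x_n) = (1/2)·ln(52.2/17.5) = (1/2)·ln(2.983) = 0.5464.
ζ = δ/√(4π² + δ²) = 0.5464/√(39.48 + 0.299) = 0.5464/6.307 = 0.08664.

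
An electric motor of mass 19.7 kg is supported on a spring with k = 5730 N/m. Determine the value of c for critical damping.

c_c = 2√(k·m) = 2√(5730 × 19.7) = 2 × 336.0 = 672.0 N·s/m.

672 N·s/m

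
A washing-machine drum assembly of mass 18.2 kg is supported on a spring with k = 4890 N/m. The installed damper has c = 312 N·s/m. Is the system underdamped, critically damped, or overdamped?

c_c = 2√(k·m) = 596.7 N·s/m; ζ = c/c_c = 312/596.7 = 0.523.
Since ζ < 1 the system is underdamped.

underdamped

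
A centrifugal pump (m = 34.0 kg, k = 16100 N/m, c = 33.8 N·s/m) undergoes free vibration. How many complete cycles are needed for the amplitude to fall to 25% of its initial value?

10 cycles

ζ = c/(2√(km)) = 33.8/(2√(16100 × 34.0)) = 33.8/1480 = 0.02284.
Logarithmic decrement δ = 2πζ/√(1 − ζ²) = 2π × 0.02284/√(1 − 0.000522) = 0.1436.
x_n/x₀ = e^(−nδ) ≤ 0.25; take ln: n ≥ ln(1/0.25)/δ = 1.386/0.1436 = 9.657.
So 10 complete cycles are required.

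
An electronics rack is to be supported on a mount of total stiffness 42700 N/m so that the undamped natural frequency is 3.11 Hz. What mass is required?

112 kg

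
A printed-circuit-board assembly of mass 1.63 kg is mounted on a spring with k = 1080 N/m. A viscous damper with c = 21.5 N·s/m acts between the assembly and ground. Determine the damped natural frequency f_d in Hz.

ω_n = √(k/m) = √(1080/1.63) = 25.74 rad/s.
Critical damping c_c = 2√(k·m) = 2√(1080 × 1.63) = 83.91 N·s/m, so ζ = c/c_c = 21.5/83.91 = 0.2562.
ω_d = ω_n√(1 − ζ²) = 25.74 × √(1 − 0.0656) = 24.88 rad/s.
f_d = ω_d/(2π) = 3.960 Hz.

3.96 Hz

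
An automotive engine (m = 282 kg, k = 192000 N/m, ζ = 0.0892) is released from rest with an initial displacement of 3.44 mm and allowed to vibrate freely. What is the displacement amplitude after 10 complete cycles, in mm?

0.0124 mm

Logarithmic decrement δ = 2πζ/√(1 − ζ²) = 2π × 0.08920/√(1 − 0.00796) = 0.5627.
After n cycles, x_n/x₀ = e^(−nδ), so x_10 = 3.44 × e^(−10 × 0.5627) = 3.44 × 0.003599 = 0.01238 mm.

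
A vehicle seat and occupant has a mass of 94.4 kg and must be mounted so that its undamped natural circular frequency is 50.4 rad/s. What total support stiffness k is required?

k = m·ω_n² = 94.4 × 50.40² = 94.4 × 2540 = 239800 N/m.

240000 N/m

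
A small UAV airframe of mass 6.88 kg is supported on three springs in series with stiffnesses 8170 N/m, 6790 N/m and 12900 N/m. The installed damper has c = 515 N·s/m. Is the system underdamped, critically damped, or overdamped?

Series springs: 1/k_eq = 1/8170 + 1/6790 + 1/12900 = 0.0003472, so k_eq = 2880 N/m.
c_c = 2√(k_eq·m) = 281.5 N·s/m; ζ = c/c_c = 515/281.5 = 1.83.
Since ζ > 1 the system is overdamped.

overdamped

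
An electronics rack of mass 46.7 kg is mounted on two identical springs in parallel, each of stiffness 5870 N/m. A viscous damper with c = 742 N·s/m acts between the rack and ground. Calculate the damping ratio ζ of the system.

0.501

Parallel springs add: k_eq = 2 × 5870 = 11740 N/m.
ω_n = √(k_eq/m) = √(11740/46.7) = 15.86 rad/s.
Critical damping c_c = 2√(k_eq·m) = 2√(11740 × 46.7) = 1481 N·s/m, so ζ = c/c_c = 742/1481 = 0.5011.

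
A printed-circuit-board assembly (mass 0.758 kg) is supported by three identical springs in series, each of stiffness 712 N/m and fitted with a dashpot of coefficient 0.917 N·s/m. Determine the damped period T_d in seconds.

Series springs: 1/k_eq = 3/712, so k_eq = 712/3 = 237.3 N/m.
ω_n = √(k_eq/m) = √(237.3/0.758) = 17.69 rad/s.
Critical damping c_c = 2√(k_eq·m) = 2√(237.3 × 0.758) = 26.83 N·s/m, so ζ = c/c_c = 0.917/26.83 = 0.03418.
ω_d = ω_n√(1 − ζ²) = 17.69 × √(1 − 0.00117) = 17.68 rad/s.
T_d = 2π/ω_d = 0.3553 s.

0.355 s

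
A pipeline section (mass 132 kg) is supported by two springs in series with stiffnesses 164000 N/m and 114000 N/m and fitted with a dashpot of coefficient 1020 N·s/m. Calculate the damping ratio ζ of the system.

0.171

Series springs: 1/k_eq = 1/164000 + 1/114000 = 1.487×10^-5, so k_eq = 67250 N/m.
ω_n = √(k_eq/m) = √(67250/132) = 22.57 rad/s.
Critical damping c_c = 2√(k_eq·m) = 2√(67250 × 132) = 5959 N·s/m, so ζ = c/c_c = 1020/5959 = 0.1712.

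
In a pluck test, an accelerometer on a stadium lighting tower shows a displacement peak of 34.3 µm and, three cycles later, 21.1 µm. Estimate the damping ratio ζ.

0.0258

Logarithmic decrement δ = (1/n)·ln(x₀/x_n) = (1/3)·ln(34.3/21.1) = (1/3)·ln(1.626) = 0.1620.
ζ = δ/√(4π² + δ²) = 0.1620/√(39.48 + 0.0262) = 0.1620/6.285 = 0.02577.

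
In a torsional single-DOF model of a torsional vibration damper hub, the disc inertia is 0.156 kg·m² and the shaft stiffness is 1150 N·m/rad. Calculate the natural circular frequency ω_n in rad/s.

85.9 rad/s

ω_n = √(k_t/J) = √(1150/0.156) = √7372 = 85.86 rad/s.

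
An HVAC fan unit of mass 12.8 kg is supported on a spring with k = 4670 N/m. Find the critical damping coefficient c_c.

c_c = 2√(k·m) = 2√(4670 × 12.8) = 2 × 244.5 = 489.0 N·s/m.

489 N·s/m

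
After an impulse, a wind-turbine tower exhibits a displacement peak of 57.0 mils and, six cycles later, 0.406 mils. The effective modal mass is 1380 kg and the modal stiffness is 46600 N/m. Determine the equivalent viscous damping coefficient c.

Logarithmic decrement δ = (1/n)·ln(x₀/x_n) = (1/6)·ln(57.0/0.406) = (1/6)·ln(140.4) = 0.8241.
ζ = δ/√(4π² + δ²) = 0.8241/√(39.48 + 0.679) = 0.8241/6.337 = 0.1300.
c = ζ · 2√(km) = 0.1300 × 2√(46600 × 1380) = 0.1300 × 16040 = 2086 N·s/m.

2090 N·s/m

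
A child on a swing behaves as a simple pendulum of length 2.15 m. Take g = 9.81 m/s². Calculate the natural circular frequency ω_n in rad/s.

For a simple pendulum ω_n = √(g/L) = √(9.81/2.15) = √4.563 = 2.136 rad/s.

2.14 rad/s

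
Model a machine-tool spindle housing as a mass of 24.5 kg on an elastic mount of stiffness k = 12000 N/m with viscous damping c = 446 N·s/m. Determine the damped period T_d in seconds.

ω_n = √(k/m) = √(12000/24.5) = 22.13 rad/s.
Critical damping c_c = 2√(k·m) = 2√(12000 × 24.5) = 1084 N·s/m, so ζ = c/c_c = 446/1084 = 0.4113.
ω_d = ω_n√(1 − ζ²) = 22.13 × √(1 − 0.169) = 20.17 rad/s.
T_d = 2π/ω_d = 0.3115 s.

0.311 s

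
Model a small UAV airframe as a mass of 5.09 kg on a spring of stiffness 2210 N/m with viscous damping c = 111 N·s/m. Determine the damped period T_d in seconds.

0.354 s

ω_n = √(k/m) = √(2210/5.09) = 20.84 rad/s.
Critical damping c_c = 2√(k·m) = 2√(2210 × 5.09) = 212.1 N·s/m, so ζ = c/c_c = 111/212.1 = 0.5233.
ω_d = ω_n√(1 − ζ²) = 20.84 × √(1 − 0.274) = 17.76 rad/s.
T_d = 2π/ω_d = 0.3539 s.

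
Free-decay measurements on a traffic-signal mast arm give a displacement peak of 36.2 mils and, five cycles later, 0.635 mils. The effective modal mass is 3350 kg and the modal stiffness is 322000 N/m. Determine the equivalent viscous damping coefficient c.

8380 N·s/m

Logarithmic decrement δ = (1/n)·ln(x₀/x_n) = (1/5)·ln(36.2/0.635) = (1/5)·ln(57.01) = 0.8086.
ζ = δ/√(4π² + δ²) = 0.8086/√(39.48 + 0.654) = 0.8086/6.335 = 0.1276.
c = ζ · 2√(km) = 0.1276 × 2√(322000 × 3350) = 0.1276 × 65690 = 8385 N·s/m.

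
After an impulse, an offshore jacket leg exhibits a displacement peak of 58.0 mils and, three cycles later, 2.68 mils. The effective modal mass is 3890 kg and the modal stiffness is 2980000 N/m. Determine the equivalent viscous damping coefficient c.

Logarithmic decrement δ = (1/n)·ln(x₀/x_n) = (1/3)·ln(58.0/2.68) = (1/3)·ln(21.64) = 1.025.
ζ = δ/√(4π² + δ²) = 1.025/√(39.48 + 1.05) = 1.025/6.366 = 0.1610.
c = ζ · 2√(km) = 0.1610 × 2√(2980000 × 3890) = 0.1610 × 215300 = 34670 N·s/m.

34700 N·s/m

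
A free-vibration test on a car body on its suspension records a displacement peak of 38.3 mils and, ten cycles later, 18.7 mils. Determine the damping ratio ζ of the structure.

0.0114

Logarithmic decrement δ = (1/n)·ln(x₀/x_n) = (1/10)·ln(38.3/18.7) = (1/10)·ln(2.048) = 0.07169.
ζ = δ/√(4π² + δ²) = 0.07169/√(39.48 + 0.00514) = 0.07169/6.284 = 0.01141.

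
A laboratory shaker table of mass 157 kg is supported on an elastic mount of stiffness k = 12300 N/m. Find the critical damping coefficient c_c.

c_c = 2√(k·m) = 2√(12300 × 157) = 2 × 1390 = 2779 N·s/m.

2780 N·s/m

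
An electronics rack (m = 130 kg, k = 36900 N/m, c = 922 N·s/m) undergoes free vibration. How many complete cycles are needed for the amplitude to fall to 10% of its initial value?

2 cycles

ζ = c/(2√(km)) = 922/(2√(36900 × 130)) = 922/4380 = 0.2105.
Logarithmic decrement δ = 2πζ/√(1 − ζ²) = 2π × 0.2105/√(1 − 0.0443) = 1.353.
x_n/x₀ = e^(−nδ) ≤ 0.1; take ln: n ≥ ln(1/0.1)/δ = 2.303/1.353 = 1.702.
So 2 complete cycles are required.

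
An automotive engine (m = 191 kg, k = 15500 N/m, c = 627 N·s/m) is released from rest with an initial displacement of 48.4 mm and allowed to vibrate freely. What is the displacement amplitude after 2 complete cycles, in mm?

ζ = c/(2√(km)) = 627/(2√(15500 × 191)) = 627/3441 = 0.1822.
Logarithmic decrement δ = 2πζ/√(1 − ζ²) = 2π × 0.1822/√(1 − 0.0332) = 1.164.
After n cycles, x_n/x₀ = e^(−nδ), so x_2 = 48.4 × e^(−2 × 1.164) = 48.4 × 0.09743 = 4.716 mm.

4.72 mm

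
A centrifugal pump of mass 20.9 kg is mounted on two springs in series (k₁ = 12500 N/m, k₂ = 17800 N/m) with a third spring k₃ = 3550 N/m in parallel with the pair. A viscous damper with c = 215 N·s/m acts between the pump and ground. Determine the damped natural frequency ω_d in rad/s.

22.2 rad/s

Series pair: k_s = k₁k₂/(k₁+k₂) = (12500)(17800)/(12500 + 17800) = 7343 N/m. In parallel with k₃: k_eq = 7343 + 3550 = 10890 N/m.
ω_n = √(k_eq/m) = √(10890/20.9) = 22.83 rad/s.
Critical damping c_c = 2√(k_eq·m) = 2√(10890 × 20.9) = 954.3 N·s/m, so ζ = c/c_c = 215/954.3 = 0.2253.
ω_d = ω_n√(1 − ζ²) = 22.83 × √(1 − 0.0508) = 22.24 rad/s.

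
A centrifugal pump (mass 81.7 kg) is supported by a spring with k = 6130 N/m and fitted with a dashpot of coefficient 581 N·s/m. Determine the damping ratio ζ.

0.410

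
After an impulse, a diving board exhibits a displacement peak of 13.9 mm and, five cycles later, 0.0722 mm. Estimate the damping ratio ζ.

0.165

Logarithmic decrement δ = (1/n)·ln(x₀/x_n) = (1/5)·ln(13.9/0.0722) = (1/5)·ln(192.5) = 1.052.
ζ = δ/√(4π² + δ²) = 1.052/√(39.48 + 1.11) = 1.052/6.371 = 0.1651.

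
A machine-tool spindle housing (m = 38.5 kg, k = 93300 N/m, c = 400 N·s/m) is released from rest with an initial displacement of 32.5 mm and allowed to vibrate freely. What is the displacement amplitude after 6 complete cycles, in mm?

0.595 mm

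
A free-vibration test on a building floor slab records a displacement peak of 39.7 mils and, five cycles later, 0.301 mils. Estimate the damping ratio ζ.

Logarithmic decrement δ = (1/n)·ln(x₀/x_n) = (1/5)·ln(39.7/0.301) = (1/5)·ln(131.9) = 0.9764.
ζ = δ/√(4π² + δ²) = 0.9764/√(39.48 + 0.953) = 0.9764/6.359 = 0.1536.

0.154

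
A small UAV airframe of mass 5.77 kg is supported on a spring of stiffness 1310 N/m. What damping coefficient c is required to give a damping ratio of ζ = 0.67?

117 N·s/m

c_c = 2√(k·m) = 2√(1310 × 5.77) = 173.9 N·s/m.
c = ζ·c_c = 0.67 × 173.9 = 116.5 N·s/m.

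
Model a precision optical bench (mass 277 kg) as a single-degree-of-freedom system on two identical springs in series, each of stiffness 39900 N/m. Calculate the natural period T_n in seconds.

Series springs: 1/k_eq = 2/39900, so k_eq = 39900/2 = 19950 N/m.
ω_n = √(k_eq/m) = √(19950/277) = √72.02 = 8.487 rad/s.
T_n = 2π/ω_n = 6.283/8.487 = 0.7404 s.

0.740 s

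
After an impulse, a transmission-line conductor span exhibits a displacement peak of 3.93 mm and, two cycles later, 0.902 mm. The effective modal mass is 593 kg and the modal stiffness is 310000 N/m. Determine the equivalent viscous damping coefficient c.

Logarithmic decrement δ = (1/n)·ln(x₀/x_n) = (1/2)·ln(3.93/0.902) = (1/2)·ln(4.357) = 0.7359.
ζ = δ/√(4π² + δ²) = 0.7359/√(39.48 + 0.542) = 0.7359/6.326 = 0.1163.
c = ζ · 2√(km) = 0.1163 × 2√(310000 × 593) = 0.1163 × 27120 = 3154 N·s/m.

3150 N·s/m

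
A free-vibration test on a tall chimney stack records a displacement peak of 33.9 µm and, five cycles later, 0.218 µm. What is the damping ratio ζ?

0.159

Logarithmic decrement δ = (1/n)·ln(x₀/x_n) = (1/5)·ln(33.9/0.218) = (1/5)·ln(155.5) = 1.009.
ζ = δ/√(4π² + δ²) = 1.009/√(39.48 + 1.02) = 1.009/6.364 = 0.1586.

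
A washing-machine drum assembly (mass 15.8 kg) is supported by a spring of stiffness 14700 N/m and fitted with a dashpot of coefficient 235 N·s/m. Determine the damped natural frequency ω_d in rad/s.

29.6 rad/s

ω_n = √(k/m) = √(14700/15.8) = 30.50 rad/s.
Critical damping c_c = 2√(k·m) = 2√(14700 × 15.8) = 963.9 N·s/m, so ζ = c/c_c = 235/963.9 = 0.2438.
ω_d = ω_n√(1 − ζ²) = 30.50 × √(1 − 0.0594) = 29.58 rad/s.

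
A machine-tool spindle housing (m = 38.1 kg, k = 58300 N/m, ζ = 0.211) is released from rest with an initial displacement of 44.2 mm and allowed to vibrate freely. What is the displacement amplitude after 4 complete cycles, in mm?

0.195 mm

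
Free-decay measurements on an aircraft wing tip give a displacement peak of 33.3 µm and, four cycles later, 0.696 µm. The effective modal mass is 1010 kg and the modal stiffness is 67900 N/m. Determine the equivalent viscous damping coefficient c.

Logarithmic decrement δ = (1/n)·ln(x₀/x_n) = (1/4)·ln(33.3/0.696) = (1/4)·ln(47.84) = 0.9670.
ζ = δ/√(4π² + δ²) = 0.9670/√(39.48 + 0.935) = 0.9670/6.357 = 0.1521.
c = ζ · 2√(km) = 0.1521 × 2√(67900 × 1010) = 0.1521 × 16560 = 2519 N·s/m.

2520 N·s/m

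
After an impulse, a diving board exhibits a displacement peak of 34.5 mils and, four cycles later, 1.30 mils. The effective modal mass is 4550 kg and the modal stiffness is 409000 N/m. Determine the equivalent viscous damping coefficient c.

11200 N·s/m

Logarithmic decrement δ = (1/n)·ln(x₀/x_n) = (1/4)·ln(34.5/1.30) = (1/4)·ln(26.54) = 0.8196.
ζ = δ/√(4π² + δ²) = 0.8196/√(39.48 + 0.672) = 0.8196/6.336 = 0.1294.
c = ζ · 2√(km) = 0.1294 × 2√(409000 × 4550) = 0.1294 × 86280 = 11160 N·s/m.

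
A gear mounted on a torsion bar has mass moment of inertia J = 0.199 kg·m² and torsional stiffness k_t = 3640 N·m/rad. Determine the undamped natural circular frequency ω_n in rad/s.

ω_n = √(k_t/J) = √(3640/0.199) = √18290 = 135.2 rad/s.

135 rad/s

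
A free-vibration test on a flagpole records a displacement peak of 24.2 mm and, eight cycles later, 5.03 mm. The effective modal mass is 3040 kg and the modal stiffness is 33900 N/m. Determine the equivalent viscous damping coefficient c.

Logarithmic decrement δ = (1/n)·ln(x₀/x_n) = (1/8)·ln(24.2/5.03) = (1/8)·ln(4.811) = 0.1964.
ζ = δ/√(4π² + δ²) = 0.1964/√(39.48 + 0.0386) = 0.1964/6.286 = 0.03124.
c = ζ · 2√(km) = 0.03124 × 2√(33900 × 3040) = 0.03124 × 20300 = 634.2 N·s/m.

634 N·s/m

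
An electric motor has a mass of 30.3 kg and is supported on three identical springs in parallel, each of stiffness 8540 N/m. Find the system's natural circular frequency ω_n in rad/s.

Parallel springs add: k_eq = 3 × 8540 = 25620 N/m.
ω_n = √(k_eq/m) = √(25620/30.3) = √845.5 = 29.08 rad/s.

29.1 rad/s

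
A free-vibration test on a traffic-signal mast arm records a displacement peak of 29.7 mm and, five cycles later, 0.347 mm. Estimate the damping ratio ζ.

Logarithmic decrement δ = (1/n)·ln(x₀/x_n) = (1/5)·ln(29.7/0.347) = (1/5)·ln(85.59) = 0.8899.
ζ = δ/√(4π² + δ²) = 0.8899/√(39.48 + 0.792) = 0.8899/6.346 = 0.1402.

0.140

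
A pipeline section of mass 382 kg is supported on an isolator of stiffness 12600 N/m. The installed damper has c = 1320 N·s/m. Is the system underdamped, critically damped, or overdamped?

c_c = 2√(k·m) = 4388 N·s/m; ζ = c/c_c = 1320/4388 = 0.301.
Since ζ < 1 the system is underdamped.

underdamped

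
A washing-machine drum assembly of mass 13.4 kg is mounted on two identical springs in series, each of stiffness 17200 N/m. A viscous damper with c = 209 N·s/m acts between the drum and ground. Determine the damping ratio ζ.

Series springs: 1/k_eq = 2/17200, so k_eq = 17200/2 = 8600 N/m.
ω_n = √(k_eq/m) = √(8600/13.4) = 25.33 rad/s.
Critical damping c_c = 2√(k_eq·m) = 2√(8600 × 13.4) = 678.9 N·s/m, so ζ = c/c_c = 209/678.9 = 0.3078.

0.308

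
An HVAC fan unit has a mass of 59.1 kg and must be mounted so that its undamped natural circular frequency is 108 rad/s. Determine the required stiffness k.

689000 N/m

k = m·ω_n² = 59.1 × 108.0² = 59.1 × 11660 = 689300 N/m.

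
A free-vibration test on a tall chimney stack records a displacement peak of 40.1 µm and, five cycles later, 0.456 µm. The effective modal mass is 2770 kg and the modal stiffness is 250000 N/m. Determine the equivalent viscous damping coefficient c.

7420 N·s/m

Logarithmic decrement δ = (1/n)·ln(x₀/x_n) = (1/5)·ln(40.1/0.456) = (1/5)·ln(87.94) = 0.8953.
ζ = δ/√(4π² + δ²) = 0.8953/√(39.48 + 0.802) = 0.8953/6.347 = 0.1411.
c = ζ · 2√(km) = 0.1411 × 2√(250000 × 2770) = 0.1411 × 52630 = 7425 N·s/m.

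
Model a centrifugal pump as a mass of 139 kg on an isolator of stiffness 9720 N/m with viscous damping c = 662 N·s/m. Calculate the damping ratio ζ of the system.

0.285

ω_n = √(k/m) = √(9720/139) = 8.362 rad/s.
Critical damping c_c = 2√(k·m) = 2√(9720 × 139) = 2325 N·s/m, so ζ = c/c_c = 662/2325 = 0.2848.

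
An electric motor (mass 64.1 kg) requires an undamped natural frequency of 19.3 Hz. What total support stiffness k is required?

ω_n = 2πf_n = 2π × 19.3 = 121.3 rad/s.
k = m·ω_n² = 64.1 × 121.3² = 64.1 × 14710 = 942600 N/m.

943000 N/m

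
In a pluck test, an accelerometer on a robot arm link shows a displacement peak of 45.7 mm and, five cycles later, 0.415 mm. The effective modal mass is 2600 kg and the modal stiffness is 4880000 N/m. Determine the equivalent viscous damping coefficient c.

33300 N·s/m

Logarithmic decrement δ = (1/n)·ln(x₀/x_n) = (1/5)·ln(45.7/0.415) = (1/5)·ln(110.1) = 0.9403.
ζ = δ/√(4π² + δ²) = 0.9403/√(39.48 + 0.884) = 0.9403/6.353 = 0.1480.
c = ζ · 2√(km) = 0.1480 × 2√(4880000 × 2600) = 0.1480 × 225300 = 33340 N·s/m.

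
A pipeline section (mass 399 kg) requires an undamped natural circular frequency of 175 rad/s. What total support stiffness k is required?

12200000 N/m

k = m·ω_n² = 399 × 175.0² = 399 × 30620 = 12220000 N/m.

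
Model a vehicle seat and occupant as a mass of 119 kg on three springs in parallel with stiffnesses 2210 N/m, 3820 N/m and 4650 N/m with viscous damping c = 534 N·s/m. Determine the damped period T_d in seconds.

0.683 s

Parallel springs add: k_eq = 2210 + 3820 + 4650 = 10680 N/m.
ω_n = √(k_eq/m) = √(10680/119) = 9.474 rad/s.
Critical damping c_c = 2√(k_eq·m) = 2√(10680 × 119) = 2255 N·s/m, so ζ = c/c_c = 534/2255 = 0.2368.
ω_d = ω_n√(1 − ζ²) = 9.474 × √(1 − 0.0561) = 9.204 rad/s.
T_d = 2π/ω_d = 0.6827 s.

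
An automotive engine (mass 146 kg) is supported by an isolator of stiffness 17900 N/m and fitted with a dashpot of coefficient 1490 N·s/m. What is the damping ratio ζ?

ω_n = √(k/m) = √(17900/146) = 11.07 rad/s.
Critical damping c_c = 2√(k·m) = 2√(17900 × 146) = 3233 N·s/m, so ζ = c/c_c = 1490/3233 = 0.4608.

0.461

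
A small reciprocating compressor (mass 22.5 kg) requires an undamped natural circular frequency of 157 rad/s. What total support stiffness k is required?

k = m·ω_n² = 22.5 × 157.0² = 22.5 × 24650 = 554600 N/m.

555000 N/m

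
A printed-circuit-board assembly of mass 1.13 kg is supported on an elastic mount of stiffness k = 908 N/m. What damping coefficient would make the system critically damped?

64.1 N·s/m

c_c = 2√(k·m) = 2√(908.0 × 1.13) = 2 × 32.03 = 64.06 N·s/m.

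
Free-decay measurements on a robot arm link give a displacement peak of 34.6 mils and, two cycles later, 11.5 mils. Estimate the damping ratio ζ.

0.0873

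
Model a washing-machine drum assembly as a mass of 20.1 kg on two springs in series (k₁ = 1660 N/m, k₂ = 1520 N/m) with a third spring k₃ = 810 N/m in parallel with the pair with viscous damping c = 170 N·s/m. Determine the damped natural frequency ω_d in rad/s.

7.87 rad/s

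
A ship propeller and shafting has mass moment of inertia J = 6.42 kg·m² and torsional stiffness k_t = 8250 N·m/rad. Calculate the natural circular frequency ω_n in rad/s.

35.8 rad/s

ω_n = √(k_t/J) = √(8250/6.42) = √1285 = 35.85 rad/s.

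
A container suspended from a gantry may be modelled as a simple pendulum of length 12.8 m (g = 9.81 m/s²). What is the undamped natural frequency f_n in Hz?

For a simple pendulum ω_n = √(g/L) = √(9.81/12.8) = √0.7664 = 0.8754 rad/s.
f_n = ω_n/(2π) = 0.8754/6.283 = 0.1393 Hz.

0.139 Hz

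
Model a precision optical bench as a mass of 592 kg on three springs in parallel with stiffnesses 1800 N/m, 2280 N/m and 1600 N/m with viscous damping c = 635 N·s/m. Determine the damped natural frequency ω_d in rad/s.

Parallel springs add: k_eq = 1800 + 2280 + 1600 = 5680 N/m.
ω_n = √(k_eq/m) = √(5680/592) = 3.098 rad/s.
Critical damping c_c = 2√(k_eq·m) = 2√(5680 × 592) = 3667 N·s/m, so ζ = c/c_c = 635/3667 = 0.1731.
ω_d = ω_n√(1 − ζ²) = 3.098 × √(1 − 0.0300) = 3.051 rad/s.

3.05 rad/s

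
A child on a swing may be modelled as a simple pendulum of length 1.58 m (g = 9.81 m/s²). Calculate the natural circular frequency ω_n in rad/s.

2.49 rad/s

For a simple pendulum ω_n = √(g/L) = √(9.81/1.58) = √6.209 = 2.492 rad/s.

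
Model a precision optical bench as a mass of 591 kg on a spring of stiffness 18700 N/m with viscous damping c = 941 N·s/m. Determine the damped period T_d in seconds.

1.13 s

ω_n = √(k/m) = √(18700/591) = 5.625 rad/s.
Critical damping c_c = 2√(k·m) = 2√(18700 × 591) = 6649 N·s/m, so ζ = c/c_c = 941/6649 = 0.1415.
ω_d = ω_n√(1 − ζ²) = 5.625 × √(1 − 0.0200) = 5.568 rad/s.
T_d = 2π/ω_d = 1.128 s.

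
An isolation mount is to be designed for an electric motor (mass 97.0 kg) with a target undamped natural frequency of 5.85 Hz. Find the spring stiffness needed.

131000 N/m

ω_n = 2πf_n = 2π × 5.85 = 36.76 rad/s.
k = m·ω_n² = 97.0 × 36.76² = 97.0 × 1351 = 131100 N/m.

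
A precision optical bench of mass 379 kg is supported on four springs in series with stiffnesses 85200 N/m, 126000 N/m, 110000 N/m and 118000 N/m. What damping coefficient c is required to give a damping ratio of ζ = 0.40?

Series springs: 1/k_eq = 1/85200 + 1/126000 + 1/110000 + 1/118000 = 3.724×10^-5, so k_eq = 26850 N/m.
c_c = 2√(k_eq·m) = 2√(26850 × 379) = 6380 N·s/m.
c = ζ·c_c = 0.40 × 6380 = 2552 N·s/m.

2550 N·s/m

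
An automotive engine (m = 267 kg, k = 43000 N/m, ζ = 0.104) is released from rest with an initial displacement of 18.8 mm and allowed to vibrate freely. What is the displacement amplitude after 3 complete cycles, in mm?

Logarithmic decrement δ = 2πζ/√(1 − ζ²) = 2π × 0.1040/√(1 − 0.0108) = 0.6570.
After n cycles, x_n/x₀ = e^(−nδ), so x_3 = 18.8 × e^(−3 × 0.6570) = 18.8 × 0.1393 = 2.619 mm.

2.62 mm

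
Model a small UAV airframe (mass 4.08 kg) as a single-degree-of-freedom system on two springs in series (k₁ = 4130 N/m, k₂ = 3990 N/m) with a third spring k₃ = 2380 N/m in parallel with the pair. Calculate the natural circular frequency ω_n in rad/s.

Series pair: k_s = k₁k₂/(k₁+k₂) = (4130)(3990)/(4130 + 3990) = 2029 N/m. In parallel with k₃: k_eq = 2029 + 2380 = 4409 N/m.
ω_n = √(k_eq/m) = √(4409/4.08) = √1081 = 32.87 rad/s.

32.9 rad/s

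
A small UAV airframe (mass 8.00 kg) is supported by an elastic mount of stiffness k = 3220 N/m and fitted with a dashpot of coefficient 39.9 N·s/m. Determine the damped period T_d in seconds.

ω_n = √(k/m) = √(3220/8.00) = 20.06 rad/s.
Critical damping c_c = 2√(k·m) = 2√(3220 × 8.00) = 321.0 N·s/m, so ζ = c/c_c = 39.9/321.0 = 0.1243.
ω_d = ω_n√(1 − ζ²) = 20.06 × √(1 − 0.0155) = 19.91 rad/s.
T_d = 2π/ω_d = 0.3156 s.

0.316 s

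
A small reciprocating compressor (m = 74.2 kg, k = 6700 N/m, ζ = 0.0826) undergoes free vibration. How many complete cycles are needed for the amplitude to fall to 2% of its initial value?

8 cycles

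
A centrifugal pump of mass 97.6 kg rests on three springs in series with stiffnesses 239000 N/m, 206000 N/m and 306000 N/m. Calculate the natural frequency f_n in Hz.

Series springs: 1/k_eq = 1/239000 + 1/206000 + 1/306000 = 1.231×10^-5, so k_eq = 81260 N/m.
ω_n = √(k_eq/m) = √(81260/97.6) = √832.6 = 28.85 rad/s.
f_n = ω_n/(2π) = 28.85/6.283 = 4.592 Hz.

4.59 Hz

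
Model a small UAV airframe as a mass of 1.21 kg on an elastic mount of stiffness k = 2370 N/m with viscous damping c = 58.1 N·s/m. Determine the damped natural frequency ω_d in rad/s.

37.2 rad/s

ω_n = √(k/m) = √(2370/1.21) = 44.26 rad/s.
Critical damping c_c = 2√(k·m) = 2√(2370 × 1.21) = 107.1 N·s/m, so ζ = c/c_c = 58.1/107.1 = 0.5425.
ω_d = ω_n√(1 − ζ²) = 44.26 × √(1 − 0.294) = 37.18 rad/s.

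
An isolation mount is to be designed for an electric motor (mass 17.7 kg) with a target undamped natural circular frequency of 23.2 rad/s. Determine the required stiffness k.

k = m·ω_n² = 17.7 × 23.20² = 17.7 × 538.2 = 9527 N/m.

9530 N/m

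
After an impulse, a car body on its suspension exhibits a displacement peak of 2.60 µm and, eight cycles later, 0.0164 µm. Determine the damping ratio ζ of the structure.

Logarithmic decrement δ = (1/n)·ln(x₀/x_n) = (1/8)·ln(2.60/0.0164) = (1/8)·ln(158.5) = 0.6332.
ζ = δ/√(4π² + δ²) = 0.6332/√(39.48 + 0.401) = 0.6332/6.315 = 0.1003.

0.100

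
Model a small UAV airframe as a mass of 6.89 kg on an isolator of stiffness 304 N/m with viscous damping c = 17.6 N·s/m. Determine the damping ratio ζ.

0.192

ω_n = √(k/m) = √(304.0/6.89) = 6.642 rad/s.
Critical damping c_c = 2√(k·m) = 2√(304.0 × 6.89) = 91.53 N·s/m, so ζ = c/c_c = 17.6/91.53 = 0.1923.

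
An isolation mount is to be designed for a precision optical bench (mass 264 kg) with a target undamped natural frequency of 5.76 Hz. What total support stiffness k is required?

346000 N/m

ω_n = 2πf_n = 2π × 5.76 = 36.19 rad/s.
k = m·ω_n² = 264 × 36.19² = 264 × 1310 = 345800 N/m.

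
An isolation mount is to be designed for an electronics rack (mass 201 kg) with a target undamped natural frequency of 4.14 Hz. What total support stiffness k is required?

ω_n = 2πf_n = 2π × 4.14 = 26.01 rad/s.
k = m·ω_n² = 201 × 26.01² = 201 × 676.6 = 136000 N/m.

136000 N/m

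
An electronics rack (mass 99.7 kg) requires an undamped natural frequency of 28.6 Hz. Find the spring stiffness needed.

3220000 N/m

ω_n = 2πf_n = 2π × 28.6 = 179.7 rad/s.
k = m·ω_n² = 99.7 × 179.7² = 99.7 × 32290 = 3219000 N/m.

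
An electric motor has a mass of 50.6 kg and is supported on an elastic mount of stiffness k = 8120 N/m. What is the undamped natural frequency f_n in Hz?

ω_n = √(k/m) = √(8120/50.6) = √160.5 = 12.67 rad/s.
f_n = ω_n/(2π) = 12.67/6.283 = 2.016 Hz.

2.02 Hz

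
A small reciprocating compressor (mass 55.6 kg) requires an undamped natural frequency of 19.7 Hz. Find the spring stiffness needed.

ω_n = 2πf_n = 2π × 19.7 = 123.8 rad/s.
k = m·ω_n² = 55.6 × 123.8² = 55.6 × 15320 = 851900 N/m.

852000 N/m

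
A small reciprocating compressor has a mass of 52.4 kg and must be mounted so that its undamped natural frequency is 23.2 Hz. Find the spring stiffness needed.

ω_n = 2πf_n = 2π × 23.2 = 145.8 rad/s.
k = m·ω_n² = 52.4 × 145.8² = 52.4 × 21250 = 1113000 N/m.

1110000 N/m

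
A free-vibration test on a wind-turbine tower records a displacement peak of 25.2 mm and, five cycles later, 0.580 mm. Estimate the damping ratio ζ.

Logarithmic decrement δ = (1/n)·ln(x₀/x_n) = (1/5)·ln(25.2/0.580) = (1/5)·ln(43.45) = 0.7543.
ζ = δ/√(4π² + δ²) = 0.7543/√(39.48 + 0.569) = 0.7543/6.328 = 0.1192.

0.119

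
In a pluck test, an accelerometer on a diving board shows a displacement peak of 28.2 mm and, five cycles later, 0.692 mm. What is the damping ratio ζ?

Logarithmic decrement δ = (1/n)·ln(x₀/x_n) = (1/5)·ln(28.2/0.692) = (1/5)·ln(40.75) = 0.7415.
ζ = δ/√(4π² + δ²) = 0.7415/√(39.48 + 0.550) = 0.7415/6.327 = 0.1172.

0.117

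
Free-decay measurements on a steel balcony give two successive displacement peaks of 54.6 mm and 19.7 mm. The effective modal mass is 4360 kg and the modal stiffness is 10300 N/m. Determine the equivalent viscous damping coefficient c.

2150 N·s/m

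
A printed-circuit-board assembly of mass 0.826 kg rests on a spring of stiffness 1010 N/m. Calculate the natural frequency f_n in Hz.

ω_n = √(k/m) = √(1010/0.826) = √1223 = 34.97 rad/s.
f_n = ω_n/(2π) = 34.97/6.283 = 5.565 Hz.

5.57 Hz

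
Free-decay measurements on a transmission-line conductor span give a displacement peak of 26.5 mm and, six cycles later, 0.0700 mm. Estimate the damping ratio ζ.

Logarithmic decrement δ = (1/n)·ln(x₀/x_n) = (1/6)·ln(26.5/0.0700) = (1/6)·ln(378.6) = 0.9894.
ζ = δ/√(4π² + δ²) = 0.9894/√(39.48 + 0.979) = 0.9894/6.361 = 0.1556.

0.156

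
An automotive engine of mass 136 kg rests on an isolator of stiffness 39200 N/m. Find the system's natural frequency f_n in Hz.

ω_n = √(k/m) = √(39200/136) = √288.2 = 16.98 rad/s.
f_n = ω_n/(2π) = 16.98/6.283 = 2.702 Hz.

2.70 Hz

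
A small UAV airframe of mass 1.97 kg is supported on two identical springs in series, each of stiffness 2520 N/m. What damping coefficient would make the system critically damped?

Series springs: 1/k_eq = 2/2520, so k_eq = 2520/2 = 1260 N/m.
c_c = 2√(k_eq·m) = 2√(1260 × 1.97) = 2 × 49.82 = 99.64 N·s/m.

99.6 N·s/m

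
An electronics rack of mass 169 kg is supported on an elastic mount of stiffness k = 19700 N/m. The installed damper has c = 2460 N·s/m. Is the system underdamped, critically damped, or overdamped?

underdamped

c_c = 2√(k·m) = 3649 N·s/m; ζ = c/c_c = 2460/3649 = 0.674.
Since ζ < 1 the system is underdamped.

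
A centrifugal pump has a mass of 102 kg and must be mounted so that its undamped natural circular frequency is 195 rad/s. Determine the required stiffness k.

3880000 N/m

k = m·ω_n² = 102 × 195.0² = 102 × 38020 = 3879000 N/m.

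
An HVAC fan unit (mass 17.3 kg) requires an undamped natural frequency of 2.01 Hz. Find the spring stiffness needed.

ω_n = 2πf_n = 2π × 2.01 = 12.63 rad/s.
k = m·ω_n² = 17.3 × 12.63² = 17.3 × 159.5 = 2759 N/m.

2760 N/m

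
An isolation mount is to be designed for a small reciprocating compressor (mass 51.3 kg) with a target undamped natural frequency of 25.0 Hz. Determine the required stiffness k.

1270000 N/m

ω_n = 2πf_n = 2π × 25.0 = 157.1 rad/s.
k = m·ω_n² = 51.3 × 157.1² = 51.3 × 24670 = 1266000 N/m.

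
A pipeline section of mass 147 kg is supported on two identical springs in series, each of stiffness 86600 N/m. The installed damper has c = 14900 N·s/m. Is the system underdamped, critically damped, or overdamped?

Series springs: 1/k_eq = 2/86600, so k_eq = 86600/2 = 43300 N/m.
c_c = 2√(k_eq·m) = 5046 N·s/m; ζ = c/c_c = 14900/5046 = 2.95.
Since ζ > 1 the system is overdamped.

overdamped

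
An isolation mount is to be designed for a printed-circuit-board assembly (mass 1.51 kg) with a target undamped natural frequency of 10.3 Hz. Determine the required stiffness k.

6320 N/m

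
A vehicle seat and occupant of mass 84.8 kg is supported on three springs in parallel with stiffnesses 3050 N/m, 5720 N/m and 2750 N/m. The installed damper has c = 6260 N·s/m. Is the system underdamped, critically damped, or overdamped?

Parallel springs add: k_eq = 3050 + 5720 + 2750 = 11520 N/m.
c_c = 2√(k_eq·m) = 1977 N·s/m; ζ = c/c_c = 6260/1977 = 3.17.
Since ζ > 1 the system is overdamped.

overdamped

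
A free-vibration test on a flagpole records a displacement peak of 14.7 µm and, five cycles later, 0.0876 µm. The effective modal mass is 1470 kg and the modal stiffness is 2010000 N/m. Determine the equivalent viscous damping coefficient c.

17500 N·s/m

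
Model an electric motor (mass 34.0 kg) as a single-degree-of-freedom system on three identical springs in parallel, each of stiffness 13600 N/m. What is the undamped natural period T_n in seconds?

0.181 s

Parallel springs add: k_eq = 3 × 13600 = 40800 N/m.
ω_n = √(k_eq/m) = √(40800/34.0) = √1200 = 34.64 rad/s.
T_n = 2π/ω_n = 6.283/34.64 = 0.1814 s.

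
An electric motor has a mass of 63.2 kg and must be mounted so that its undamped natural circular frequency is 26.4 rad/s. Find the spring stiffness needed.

44000 N/m

k = m·ω_n² = 63.2 × 26.40² = 63.2 × 697.0 = 44050 N/m.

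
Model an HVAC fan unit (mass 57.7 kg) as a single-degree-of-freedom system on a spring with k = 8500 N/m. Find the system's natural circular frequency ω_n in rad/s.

12.1 rad/s

ω_n = √(k/m) = √(8500/57.7) = √147.3 = 12.14 rad/s.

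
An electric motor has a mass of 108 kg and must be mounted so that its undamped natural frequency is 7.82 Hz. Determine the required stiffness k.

ω_n = 2πf_n = 2π × 7.82 = 49.13 rad/s.
k = m·ω_n² = 108 × 49.13² = 108 × 2414 = 260700 N/m.

261000 N/m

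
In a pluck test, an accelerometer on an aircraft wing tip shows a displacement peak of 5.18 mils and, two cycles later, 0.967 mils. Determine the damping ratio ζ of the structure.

0.132

Logarithmic decrement δ = (1/n)·ln(x₀/x_n) = (1/2)·ln(5.18/0.967) = (1/2)·ln(5.357) = 0.8392.
ζ = δ/√(4π² + δ²) = 0.8392/√(39.48 + 0.704) = 0.8392/6.339 = 0.1324.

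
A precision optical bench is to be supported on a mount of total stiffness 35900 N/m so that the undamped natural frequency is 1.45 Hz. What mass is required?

433 kg

ω_n = 2πf_n = 2π × 1.45 = 9.111 rad/s.
m = k/ω_n² = 35900/9.111² = 35900/83.00 = 432.5 kg.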